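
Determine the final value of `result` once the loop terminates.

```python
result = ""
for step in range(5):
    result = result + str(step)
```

Let's trace through this code step by step.

Initialize: result = ''
Entering loop: for step in range(5):
After iteration 1: step = 0, result = '0'
After iteration 2: step = 1, result = '01'
After iteration 3: step = 2, result = '012'
After iteration 4: step = 3, result = '0123'
After iteration 5: step = 4, result = '01234'
Loop ends.

Final answer: '01234'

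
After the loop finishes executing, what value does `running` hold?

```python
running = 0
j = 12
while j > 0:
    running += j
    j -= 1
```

Let's trace through this code step by step.

Initialize: running = 0
Initialize: j = 12
Entering loop: while j > 0:
After iteration 1: running = 12, j = 11
After iteration 2: running = 23, j = 10
After iteration 3: running = 33, j = 9
After iteration 4: running = 42, j = 8
After iteration 5: running = 50, j = 7
After iteration 6: running = 57, j = 6
After iteration 7: running = 63, j = 5
After iteration 8: running = 68, j = 4
After iteration 9: running = 72, j = 3
After iteration 10: running = 75, j = 2
After iteration 11: running = 77, j = 1
After iteration 12: running = 78, j = 0
Loop ends.

Final answer: 78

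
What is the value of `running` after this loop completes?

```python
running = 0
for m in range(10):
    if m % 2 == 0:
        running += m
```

Let's trace through this code step by step.

Initialize: running = 0
Entering loop: for m in range(10):
After iteration 1: m = 0, running = 0
After iteration 2: m = 1, running = 0
After iteration 3: m = 2, running = 2
After iteration 4: m = 3, running = 2
After iteration 5: m = 4, running = 6
After iteration 6: m = 5, running = 6
After iteration 7: m = 6, running = 12
After iteration 8: m = 7, running = 12
After iteration 9: m = 8, running = 20
After iteration 10: m = 9, running = 20
Loop ends.

Final answer: 20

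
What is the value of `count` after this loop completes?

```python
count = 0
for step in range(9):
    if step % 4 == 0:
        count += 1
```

Let's trace through this code step by step.

Initialize: count = 0
Entering loop: for step in range(9):
After iteration 1: step = 0, count = 1
After iteration 2: step = 1, count = 1
After iteration 3: step = 2, count = 1
After iteration 4: step = 3, count = 1
After iteration 5: step = 4, count = 2
After iteration 6: step = 5, count = 2
After iteration 7: step = 6, count = 2
After iteration 8: step = 7, count = 2
After iteration 9: step = 8, count = 3
Loop ends.

Final answer: 3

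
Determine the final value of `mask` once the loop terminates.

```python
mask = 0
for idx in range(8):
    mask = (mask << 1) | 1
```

Let's trace through this code step by step.

Initialize: mask = 0
Entering loop: for idx in range(8):
After iteration 1: idx = 0, mask = 1
After iteration 2: idx = 1, mask = 3
After iteration 3: idx = 2, mask = 7
After iteration 4: idx = 3, mask = 15
After iteration 5: idx = 4, mask = 31
After iteration 6: idx = 5, mask = 63
After iteration 7: idx = 6, mask = 127
After iteration 8: idx = 7, mask = 255
Loop ends.

Final answer: 255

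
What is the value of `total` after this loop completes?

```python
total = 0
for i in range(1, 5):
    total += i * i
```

Let's trace through this code step by step.

Initialize: total = 0
Entering loop: for i in range(1, 5):
After iteration 1: i = 1, total = 1
After iteration 2: i = 2, total = 5
After iteration 3: i = 3, total = 14
After iteration 4: i = 4, total = 30
Loop ends.

Final answer: 30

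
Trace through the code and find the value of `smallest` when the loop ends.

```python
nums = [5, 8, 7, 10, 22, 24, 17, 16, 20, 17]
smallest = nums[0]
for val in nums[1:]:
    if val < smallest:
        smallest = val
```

Let's trace through this code step by step.

Initialize: nums = [5, 8, 7, 10, 22, 24, 17, 16, 20, 17]
Initialize: smallest = 5
Entering loop: for val in nums[1:]:
After iteration 1: val = 8, smallest = 5
After iteration 2: val = 7, smallest = 5
After iteration 3: val = 10, smallest = 5
After iteration 4: val = 22, smallest = 5
After iteration 5: val = 24, smallest = 5
After iteration 6: val = 17, smallest = 5
After iteration 7: val = 16, smallest = 5
After iteration 8: val = 20, smallest = 5
After iteration 9: val = 17, smallest = 5
Loop ends.

Final answer: 5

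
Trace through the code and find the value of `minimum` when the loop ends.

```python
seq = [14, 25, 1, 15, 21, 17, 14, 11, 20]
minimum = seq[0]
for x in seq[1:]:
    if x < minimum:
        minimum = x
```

Let's trace through this code step by step.

Initialize: seq = [14, 25, 1, 15, 21, 17, 14, 11, 20]
Initialize: minimum = 14
Entering loop: for x in seq[1:]:
After iteration 1: x = 25, minimum = 14
After iteration 2: x = 1, minimum = 1
After iteration 3: x = 15, minimum = 1
After iteration 4: x = 21, minimum = 1
After iteration 5: x = 17, minimum = 1
After iteration 6: x = 14, minimum = 1
After iteration 7: x = 11, minimum = 1
After iteration 8: x = 20, minimum = 1
Loop ends.

Final answer: 1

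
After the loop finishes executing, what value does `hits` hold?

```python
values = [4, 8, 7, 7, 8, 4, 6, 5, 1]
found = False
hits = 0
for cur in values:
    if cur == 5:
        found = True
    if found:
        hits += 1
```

Let's trace through this code step by step.

Initialize: values = [4, 8, 7, 7, 8, 4, 6, 5, 1]
Initialize: found = False
Initialize: hits = 0
Entering loop: for cur in values:
After iteration 1: cur = 4, found = False, hits = 0
After iteration 2: cur = 8, found = False, hits = 0
After iteration 3: cur = 7, found = False, hits = 0
After iteration 4: cur = 7, found = False, hits = 0
After iteration 5: cur = 8, found = False, hits = 0
After iteration 6: cur = 4, found = False, hits = 0
After iteration 7: cur = 6, found = False, hits = 0
After iteration 8: cur = 5, found = True, hits = 1
After iteration 9: cur = 1, found = True, hits = 2
Loop ends.

Final answer: 2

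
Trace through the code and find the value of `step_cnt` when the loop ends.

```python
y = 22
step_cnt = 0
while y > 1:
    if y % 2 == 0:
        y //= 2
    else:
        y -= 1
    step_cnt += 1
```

Let's trace through this code step by step.

Initialize: y = 22
Initialize: step_cnt = 0
Entering loop: while y > 1:
After iteration 1: y = 11, step_cnt = 1
After iteration 2: y = 10, step_cnt = 2
After iteration 3: y = 5, step_cnt = 3
After iteration 4: y = 4, step_cnt = 4
After iteration 5: y = 2, step_cnt = 5
After iteration 6: y = 1, step_cnt = 6
Loop ends.

Final answer: 6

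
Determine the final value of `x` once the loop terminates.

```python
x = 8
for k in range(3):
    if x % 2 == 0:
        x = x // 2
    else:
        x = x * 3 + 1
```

Let's trace through this code step by step.

Initialize: x = 8
Entering loop: for k in range(3):
After iteration 1: k = 0, x = 4
After iteration 2: k = 1, x = 2
After iteration 3: k = 2, x = 1
Loop ends.

Final answer: 1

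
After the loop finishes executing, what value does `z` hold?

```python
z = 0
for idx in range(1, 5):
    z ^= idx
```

Let's trace through this code step by step.

Initialize: z = 0
Entering loop: for idx in range(1, 5):
After iteration 1: idx = 1, z = 1
After iteration 2: idx = 2, z = 3
After iteration 3: idx = 3, z = 0
After iteration 4: idx = 4, z = 4
Loop ends.

Final answer: 4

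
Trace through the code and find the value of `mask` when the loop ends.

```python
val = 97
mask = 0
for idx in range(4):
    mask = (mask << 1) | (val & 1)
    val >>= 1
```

Let's trace through this code step by step.

Initialize: val = 97
Initialize: mask = 0
Entering loop: for idx in range(4):
After iteration 1: idx = 0, val = 48, mask = 1
After iteration 2: idx = 1, val = 24, mask = 2
After iteration 3: idx = 2, val = 12, mask = 4
After iteration 4: idx = 3, val = 6, mask = 8
Loop ends.

Final answer: 8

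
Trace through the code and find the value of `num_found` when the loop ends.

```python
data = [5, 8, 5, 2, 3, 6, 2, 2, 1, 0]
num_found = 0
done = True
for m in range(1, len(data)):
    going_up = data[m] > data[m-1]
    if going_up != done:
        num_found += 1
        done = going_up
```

Let's trace through this code step by step.

Initialize: data = [5, 8, 5, 2, 3, 6, 2, 2, 1, 0]
Initialize: num_found = 0
Initialize: done = True
Entering loop: for m in range(1, len(data)):
After iteration 1: m = 1, num_found = 0, done = True, going_up = True
After iteration 2: m = 2, num_found = 1, done = False, going_up = False
After iteration 3: m = 3, num_found = 1, done = False, going_up = False
After iteration 4: m = 4, num_found = 2, done = True, going_up = True
After iteration 5: m = 5, num_found = 2, done = True, going_up = True
After iteration 6: m = 6, num_found = 3, done = False, going_up = False
After iteration 7: m = 7, num_found = 3, done = False, going_up = False
After iteration 8: m = 8, num_found = 3, done = False, going_up = False
After iteration 9: m = 9, num_found = 3, done = False, going_up = False
Loop ends.

Final answer: 3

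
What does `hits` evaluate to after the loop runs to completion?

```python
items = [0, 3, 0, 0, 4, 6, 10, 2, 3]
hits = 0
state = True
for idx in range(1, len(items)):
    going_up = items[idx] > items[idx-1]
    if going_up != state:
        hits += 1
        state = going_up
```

Let's trace through this code step by step.

Initialize: items = [0, 3, 0, 0, 4, 6, 10, 2, 3]
Initialize: hits = 0
Initialize: state = True
Entering loop: for idx in range(1, len(items)):
After iteration 1: idx = 1, hits = 0, state = True, going_up = True
After iteration 2: idx = 2, hits = 1, state = False, going_up = False
After iteration 3: idx = 3, hits = 1, state = False, going_up = False
After iteration 4: idx = 4, hits = 2, state = True, going_up = True
After iteration 5: idx = 5, hits = 2, state = True, going_up = True
After iteration 6: idx = 6, hits = 2, state = True, going_up = True
After iteration 7: idx = 7, hits = 3, state = False, going_up = False
After iteration 8: idx = 8, hits = 4, state = True, going_up = True
Loop ends.

Final answer: 4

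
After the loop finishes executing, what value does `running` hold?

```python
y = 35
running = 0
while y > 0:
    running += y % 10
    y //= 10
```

Let's trace through this code step by step.

Initialize: y = 35
Initialize: running = 0
Entering loop: while y > 0:
After iteration 1: y = 3, running = 5
After iteration 2: y = 0, running = 8
Loop ends.

Final answer: 8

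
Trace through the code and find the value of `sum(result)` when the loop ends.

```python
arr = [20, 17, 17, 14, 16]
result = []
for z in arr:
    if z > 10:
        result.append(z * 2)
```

Let's trace through this code step by step.

Initialize: arr = [20, 17, 17, 14, 16]
Initialize: result = []
Entering loop: for z in arr:
After iteration 1: z = 20, result = [40]
After iteration 2: z = 17, result = [40, 34]
After iteration 3: z = 17, result = [40, 34, 34]
After iteration 4: z = 14, result = [40, 34, 34, 28]
After iteration 5: z = 16, result = [40, 34, 34, 28, 32]
Loop ends.
sum(result) = 168

Final answer: 168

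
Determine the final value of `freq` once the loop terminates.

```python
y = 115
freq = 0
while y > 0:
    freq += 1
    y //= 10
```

Let's trace through this code step by step.

Initialize: y = 115
Initialize: freq = 0
Entering loop: while y > 0:
After iteration 1: y = 11, freq = 1
After iteration 2: y = 1, freq = 2
After iteration 3: y = 0, freq = 3
Loop ends.

Final answer: 3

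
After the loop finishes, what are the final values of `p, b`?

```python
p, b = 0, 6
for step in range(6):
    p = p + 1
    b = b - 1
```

Let's trace through this code step by step.

Initialize: p = 0
Initialize: b = 6
Entering loop: for step in range(6):
After iteration 1: step = 0, p = 1, b = 5
After iteration 2: step = 1, p = 2, b = 4
After iteration 3: step = 2, p = 3, b = 3
After iteration 4: step = 3, p = 4, b = 2
After iteration 5: step = 4, p = 5, b = 1
After iteration 6: step = 5, p = 6, b = 0
Loop ends.

Final answer: 6, 0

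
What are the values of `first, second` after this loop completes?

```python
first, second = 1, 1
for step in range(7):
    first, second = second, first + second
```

Let's trace through this code step by step.

Initialize: first = 1
Initialize: second = 1
Entering loop: for step in range(7):
After iteration 1: step = 0, first = 1, second = 2
After iteration 2: step = 1, first = 2, second = 3
After iteration 3: step = 2, first = 3, second = 5
After iteration 4: step = 3, first = 5, second = 8
After iteration 5: step = 4, first = 8, second = 13
After iteration 6: step = 5, first = 13, second = 21
After iteration 7: step = 6, first = 21, second = 34
Loop ends.

Final answer: 21, 34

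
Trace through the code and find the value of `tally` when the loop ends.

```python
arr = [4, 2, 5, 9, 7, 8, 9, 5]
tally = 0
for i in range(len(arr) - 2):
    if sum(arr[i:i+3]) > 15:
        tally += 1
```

Let's trace through this code step by step.

Initialize: arr = [4, 2, 5, 9, 7, 8, 9, 5]
Initialize: tally = 0
Entering loop: for i in range(len(arr) - 2):
After iteration 1: i = 0, tally = 0
After iteration 2: i = 1, tally = 1
After iteration 3: i = 2, tally = 2
After iteration 4: i = 3, tally = 3
After iteration 5: i = 4, tally = 4
After iteration 6: i = 5, tally = 5
Loop ends.

Final answer: 5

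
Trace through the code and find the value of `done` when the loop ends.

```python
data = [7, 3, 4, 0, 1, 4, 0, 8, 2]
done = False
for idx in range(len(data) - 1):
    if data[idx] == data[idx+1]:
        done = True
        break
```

Let's trace through this code step by step.

Initialize: data = [7, 3, 4, 0, 1, 4, 0, 8, 2]
Initialize: done = False
Entering loop: for idx in range(len(data) - 1):
After iteration 1: idx = 0, done = False
After iteration 2: idx = 1, done = False
After iteration 3: idx = 2, done = False
After iteration 4: idx = 3, done = False
After iteration 5: idx = 4, done = False
After iteration 6: idx = 5, done = False
After iteration 7: idx = 6, done = False
After iteration 8: idx = 7, done = False
Loop ends.

Final answer: False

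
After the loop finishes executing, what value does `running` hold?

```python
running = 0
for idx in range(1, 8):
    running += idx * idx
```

Let's trace through this code step by step.

Initialize: running = 0
Entering loop: for idx in range(1, 8):
After iteration 1: idx = 1, running = 1
After iteration 2: idx = 2, running = 5
After iteration 3: idx = 3, running = 14
After iteration 4: idx = 4, running = 30
After iteration 5: idx = 5, running = 55
After iteration 6: idx = 6, running = 91
After iteration 7: idx = 7, running = 140
Loop ends.

Final answer: 140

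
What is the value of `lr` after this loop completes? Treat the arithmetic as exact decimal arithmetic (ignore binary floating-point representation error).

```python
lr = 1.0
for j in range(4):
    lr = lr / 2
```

Let's trace through this code step by step.

Initialize: lr = 1.0
Entering loop: for j in range(4):
After iteration 1: j = 0, lr = 0.5
After iteration 2: j = 1, lr = 0.25
After iteration 3: j = 2, lr = 0.125
After iteration 4: j = 3, lr = 0.0625
Loop ends.

Final answer: 0.0625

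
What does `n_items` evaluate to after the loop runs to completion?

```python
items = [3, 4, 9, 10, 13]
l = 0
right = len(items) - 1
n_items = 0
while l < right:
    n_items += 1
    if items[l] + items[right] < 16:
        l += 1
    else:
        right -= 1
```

Let's trace through this code step by step.

Initialize: items = [3, 4, 9, 10, 13]
Initialize: l = 0
Initialize: right = 4
Initialize: n_items = 0
Entering loop: while l < right:
After iteration 1: l = 0, right = 3, n_items = 1
After iteration 2: l = 1, right = 3, n_items = 2
After iteration 3: l = 2, right = 3, n_items = 3
After iteration 4: l = 2, right = 2, n_items = 4
Loop ends.

Final answer: 4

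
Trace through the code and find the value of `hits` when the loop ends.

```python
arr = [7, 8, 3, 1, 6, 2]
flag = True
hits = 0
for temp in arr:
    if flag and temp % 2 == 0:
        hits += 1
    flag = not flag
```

Let's trace through this code step by step.

Initialize: arr = [7, 8, 3, 1, 6, 2]
Initialize: flag = True
Initialize: hits = 0
Entering loop: for temp in arr:
After iteration 1: temp = 7, flag = False, hits = 0
After iteration 2: temp = 8, flag = True, hits = 0
After iteration 3: temp = 3, flag = False, hits = 0
After iteration 4: temp = 1, flag = True, hits = 0
After iteration 5: temp = 6, flag = False, hits = 1
After iteration 6: temp = 2, flag = True, hits = 1
Loop ends.

Final answer: 1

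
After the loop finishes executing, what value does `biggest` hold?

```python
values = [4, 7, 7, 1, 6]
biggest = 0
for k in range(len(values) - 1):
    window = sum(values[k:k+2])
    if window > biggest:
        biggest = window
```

Let's trace through this code step by step.

Initialize: values = [4, 7, 7, 1, 6]
Initialize: biggest = 0
Entering loop: for k in range(len(values) - 1):
After iteration 1: k = 0, biggest = 11, window = 11
After iteration 2: k = 1, biggest = 14, window = 14
After iteration 3: k = 2, biggest = 14, window = 8
After iteration 4: k = 3, biggest = 14, window = 7
Loop ends.

Final answer: 14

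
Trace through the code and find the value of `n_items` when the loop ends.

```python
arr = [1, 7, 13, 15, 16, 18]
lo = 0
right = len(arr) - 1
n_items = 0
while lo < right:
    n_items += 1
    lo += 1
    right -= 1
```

Let's trace through this code step by step.

Initialize: arr = [1, 7, 13, 15, 16, 18]
Initialize: lo = 0
Initialize: right = 5
Initialize: n_items = 0
Entering loop: while lo < right:
After iteration 1: lo = 1, right = 4, n_items = 1
After iteration 2: lo = 2, right = 3, n_items = 2
After iteration 3: lo = 3, right = 2, n_items = 3
Loop ends.

Final answer: 3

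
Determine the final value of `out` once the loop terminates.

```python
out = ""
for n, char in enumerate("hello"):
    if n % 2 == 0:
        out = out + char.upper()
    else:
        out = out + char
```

Let's trace through this code step by step.

Initialize: out = ''
Entering loop: for n, char in enumerate("hello"):
After iteration 1: n = 0, char = 'h', out = 'H'
After iteration 2: n = 1, char = 'e', out = 'He'
After iteration 3: n = 2, char = 'l', out = 'HeL'
After iteration 4: n = 3, char = 'l', out = 'HeLl'
After iteration 5: n = 4, char = 'o', out = 'HeLlO'
Loop ends.

Final answer: 'HeLlO'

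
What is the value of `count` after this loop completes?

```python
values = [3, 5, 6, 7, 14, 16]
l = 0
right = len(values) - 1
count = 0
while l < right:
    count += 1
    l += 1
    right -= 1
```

Let's trace through this code step by step.

Initialize: values = [3, 5, 6, 7, 14, 16]
Initialize: l = 0
Initialize: right = 5
Initialize: count = 0
Entering loop: while l < right:
After iteration 1: l = 1, right = 4, count = 1
After iteration 2: l = 2, right = 3, count = 2
After iteration 3: l = 3, right = 2, count = 3
Loop ends.

Final answer: 3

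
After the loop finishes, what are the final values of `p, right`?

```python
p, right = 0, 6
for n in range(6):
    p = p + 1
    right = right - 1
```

Let's trace through this code step by step.

Initialize: p = 0
Initialize: right = 6
Entering loop: for n in range(6):
After iteration 1: n = 0, p = 1, right = 5
After iteration 2: n = 1, p = 2, right = 4
After iteration 3: n = 2, p = 3, right = 3
After iteration 4: n = 3, p = 4, right = 2
After iteration 5: n = 4, p = 5, right = 1
After iteration 6: n = 5, p = 6, right = 0
Loop ends.

Final answer: 6, 0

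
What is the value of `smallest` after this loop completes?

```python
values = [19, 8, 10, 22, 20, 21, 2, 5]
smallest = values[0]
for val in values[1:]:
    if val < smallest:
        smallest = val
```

Let's trace through this code step by step.

Initialize: values = [19, 8, 10, 22, 20, 21, 2, 5]
Initialize: smallest = 19
Entering loop: for val in values[1:]:
After iteration 1: val = 8, smallest = 8
After iteration 2: val = 10, smallest = 8
After iteration 3: val = 22, smallest = 8
After iteration 4: val = 20, smallest = 8
After iteration 5: val = 21, smallest = 8
After iteration 6: val = 2, smallest = 2
After iteration 7: val = 5, smallest = 2
Loop ends.

Final answer: 2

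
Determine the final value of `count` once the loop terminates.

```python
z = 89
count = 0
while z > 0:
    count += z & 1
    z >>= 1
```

Let's trace through this code step by step.

Initialize: z = 89
Initialize: count = 0
Entering loop: while z > 0:
After iteration 1: z = 44, count = 1
After iteration 2: z = 22, count = 1
After iteration 3: z = 11, count = 1
After iteration 4: z = 5, count = 2
After iteration 5: z = 2, count = 3
After iteration 6: z = 1, count = 3
After iteration 7: z = 0, count = 4
Loop ends.

Final answer: 4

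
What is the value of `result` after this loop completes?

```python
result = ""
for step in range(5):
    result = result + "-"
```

Let's trace through this code step by step.

Initialize: result = ''
Entering loop: for step in range(5):
After iteration 1: step = 0, result = '-'
After iteration 2: step = 1, result = '--'
After iteration 3: step = 2, result = '---'
After iteration 4: step = 3, result = '----'
After iteration 5: step = 4, result = '-----'
Loop ends.

Final answer: '-----'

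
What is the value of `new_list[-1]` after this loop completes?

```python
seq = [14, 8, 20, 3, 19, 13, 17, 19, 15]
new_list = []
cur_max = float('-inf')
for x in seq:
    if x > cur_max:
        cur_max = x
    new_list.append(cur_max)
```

Let's trace through this code step by step.

Initialize: seq = [14, 8, 20, 3, 19, 13, 17, 19, 15]
Initialize: new_list = []
Initialize: cur_max = -inf
Entering loop: for x in seq:
After iteration 1: x = 14, new_list = [14], cur_max = 14
After iteration 2: x = 8, new_list = [14, 14], cur_max = 14
After iteration 3: x = 20, new_list = [14, 14, 20], cur_max = 20
After iteration 4: x = 3, new_list = [14, 14, 20, 20], cur_max = 20
After iteration 5: x = 19, new_list = [14, 14, 20, 20, 20], cur_max = 20
After iteration 6: x = 13, new_list = [14, 14, 20, 20, 20, 20], cur_max = 20
After iteration 7: x = 17, new_list = [14, 14, 20, 20, 20, 20, 20], cur_max = 20
After iteration 8: x = 19, new_list = [14, 14, 20, 20, 20, 20, 20, 20], cur_max = 20
After iteration 9: x = 15, new_list = [14, 14, 20, 20, 20, 20, 20, 20, 20], cur_max = 20
Loop ends.
new_list[-1] = 20

Final answer: 20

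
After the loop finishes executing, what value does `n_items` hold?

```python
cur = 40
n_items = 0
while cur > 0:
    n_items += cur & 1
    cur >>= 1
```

Let's trace through this code step by step.

Initialize: cur = 40
Initialize: n_items = 0
Entering loop: while cur > 0:
After iteration 1: cur = 20, n_items = 0
After iteration 2: cur = 10, n_items = 0
After iteration 3: cur = 5, n_items = 0
After iteration 4: cur = 2, n_items = 1
After iteration 5: cur = 1, n_items = 1
After iteration 6: cur = 0, n_items = 2
Loop ends.

Final answer: 2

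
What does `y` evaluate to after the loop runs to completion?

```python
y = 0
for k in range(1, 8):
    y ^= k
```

Let's trace through this code step by step.

Initialize: y = 0
Entering loop: for k in range(1, 8):
After iteration 1: k = 1, y = 1
After iteration 2: k = 2, y = 3
After iteration 3: k = 3, y = 0
After iteration 4: k = 4, y = 4
After iteration 5: k = 5, y = 1
After iteration 6: k = 6, y = 7
After iteration 7: k = 7, y = 0
Loop ends.

Final answer: 0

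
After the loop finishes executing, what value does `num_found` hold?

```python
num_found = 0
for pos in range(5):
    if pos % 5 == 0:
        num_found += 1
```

Let's trace through this code step by step.

Initialize: num_found = 0
Entering loop: for pos in range(5):
After iteration 1: pos = 0, num_found = 1
After iteration 2: pos = 1, num_found = 1
After iteration 3: pos = 2, num_found = 1
After iteration 4: pos = 3, num_found = 1
After iteration 5: pos = 4, num_found = 1
Loop ends.

Final answer: 1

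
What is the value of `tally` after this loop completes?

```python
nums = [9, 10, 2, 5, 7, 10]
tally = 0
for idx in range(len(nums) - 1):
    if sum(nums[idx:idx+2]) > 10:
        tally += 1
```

Let's trace through this code step by step.

Initialize: nums = [9, 10, 2, 5, 7, 10]
Initialize: tally = 0
Entering loop: for idx in range(len(nums) - 1):
After iteration 1: idx = 0, tally = 1
After iteration 2: idx = 1, tally = 2
After iteration 3: idx = 2, tally = 2
After iteration 4: idx = 3, tally = 3
After iteration 5: idx = 4, tally = 4
Loop ends.

Final answer: 4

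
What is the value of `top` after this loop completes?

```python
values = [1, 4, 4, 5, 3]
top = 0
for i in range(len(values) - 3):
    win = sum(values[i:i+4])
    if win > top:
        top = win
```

Let's trace through this code step by step.

Initialize: values = [1, 4, 4, 5, 3]
Initialize: top = 0
Entering loop: for i in range(len(values) - 3):
After iteration 1: i = 0, top = 14, win = 14
After iteration 2: i = 1, top = 16, win = 16
Loop ends.

Final answer: 16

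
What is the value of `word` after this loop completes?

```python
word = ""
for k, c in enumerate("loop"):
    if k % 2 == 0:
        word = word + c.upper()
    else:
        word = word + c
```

Let's trace through this code step by step.

Initialize: word = ''
Entering loop: for k, c in enumerate("loop"):
After iteration 1: k = 0, c = 'l', word = 'L'
After iteration 2: k = 1, c = 'o', word = 'Lo'
After iteration 3: k = 2, c = 'o', word = 'LoO'
After iteration 4: k = 3, c = 'p', word = 'LoOp'
Loop ends.

Final answer: 'LoOp'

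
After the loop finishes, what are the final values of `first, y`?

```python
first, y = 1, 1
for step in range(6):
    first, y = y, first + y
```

Let's trace through this code step by step.

Initialize: first = 1
Initialize: y = 1
Entering loop: for step in range(6):
After iteration 1: step = 0, first = 1, y = 2
After iteration 2: step = 1, first = 2, y = 3
After iteration 3: step = 2, first = 3, y = 5
After iteration 4: step = 3, first = 5, y = 8
After iteration 5: step = 4, first = 8, y = 13
After iteration 6: step = 5, first = 13, y = 21
Loop ends.

Final answer: 13, 21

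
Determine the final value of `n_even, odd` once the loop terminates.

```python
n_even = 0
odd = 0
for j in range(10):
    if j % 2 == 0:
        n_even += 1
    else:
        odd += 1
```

Let's trace through this code step by step.

Initialize: n_even = 0
Initialize: odd = 0
Entering loop: for j in range(10):
After iteration 1: j = 0, n_even = 1, odd = 0
After iteration 2: j = 1, n_even = 1, odd = 1
After iteration 3: j = 2, n_even = 2, odd = 1
After iteration 4: j = 3, n_even = 2, odd = 2
After iteration 5: j = 4, n_even = 3, odd = 2
After iteration 6: j = 5, n_even = 3, odd = 3
After iteration 7: j = 6, n_even = 4, odd = 3
After iteration 8: j = 7, n_even = 4, odd = 4
After iteration 9: j = 8, n_even = 5, odd = 4
After iteration 10: j = 9, n_even = 5, odd = 5
Loop ends.

Final answer: 5, 5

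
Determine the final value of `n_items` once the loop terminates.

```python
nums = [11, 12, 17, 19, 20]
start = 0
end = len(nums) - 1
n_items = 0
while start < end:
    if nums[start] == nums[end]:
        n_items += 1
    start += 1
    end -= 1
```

Let's trace through this code step by step.

Initialize: nums = [11, 12, 17, 19, 20]
Initialize: start = 0
Initialize: end = 4
Initialize: n_items = 0
Entering loop: while start < end:
After iteration 1: start = 1, end = 3, n_items = 0
After iteration 2: start = 2, end = 2, n_items = 0
Loop ends.

Final answer: 0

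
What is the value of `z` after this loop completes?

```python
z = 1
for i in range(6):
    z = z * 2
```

Let's trace through this code step by step.

Initialize: z = 1
Entering loop: for i in range(6):
After iteration 1: i = 0, z = 2
After iteration 2: i = 1, z = 4
After iteration 3: i = 2, z = 8
After iteration 4: i = 3, z = 16
After iteration 5: i = 4, z = 32
After iteration 6: i = 5, z = 64
Loop ends.

Final answer: 64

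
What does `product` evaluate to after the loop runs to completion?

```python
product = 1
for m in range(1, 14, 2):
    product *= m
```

Let's trace through this code step by step.

Initialize: product = 1
Entering loop: for m in range(1, 14, 2):
After iteration 1: m = 1, product = 1
After iteration 2: m = 3, product = 3
After iteration 3: m = 5, product = 15
After iteration 4: m = 7, product = 105
After iteration 5: m = 9, product = 945
After iteration 6: m = 11, product = 10395
After iteration 7: m = 13, product = 135135
Loop ends.

Final answer: 135135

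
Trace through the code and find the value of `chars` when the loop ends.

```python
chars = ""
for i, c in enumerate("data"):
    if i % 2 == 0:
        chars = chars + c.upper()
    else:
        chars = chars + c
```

Let's trace through this code step by step.

Initialize: chars = ''
Entering loop: for i, c in enumerate("data"):
After iteration 1: i = 0, c = 'd', chars = 'D'
After iteration 2: i = 1, c = 'a', chars = 'Da'
After iteration 3: i = 2, c = 't', chars = 'DaT'
After iteration 4: i = 3, c = 'a', chars = 'DaTa'
Loop ends.

Final answer: 'DaTa'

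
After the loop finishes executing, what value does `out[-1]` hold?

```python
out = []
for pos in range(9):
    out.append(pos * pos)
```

Let's trace through this code step by step.

Initialize: out = []
Entering loop: for pos in range(9):
After iteration 1: pos = 0, out = [0]
After iteration 2: pos = 1, out = [0, 1]
After iteration 3: pos = 2, out = [0, 1, 4]
After iteration 4: pos = 3, out = [0, 1, 4, 9]
After iteration 5: pos = 4, out = [0, 1, 4, 9, 16]
After iteration 6: pos = 5, out = [0, 1, 4, 9, 16, 25]
After iteration 7: pos = 6, out = [0, 1, 4, 9, 16, 25, 36]
After iteration 8: pos = 7, out = [0, 1, 4, 9, 16, 25, 36, 49]
After iteration 9: pos = 8, out = [0, 1, 4, 9, 16, 25, 36, 49, 64]
Loop ends.
out[-1] = 64

Final answer: 64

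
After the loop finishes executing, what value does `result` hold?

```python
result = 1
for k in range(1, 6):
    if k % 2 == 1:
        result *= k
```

Let's trace through this code step by step.

Initialize: result = 1
Entering loop: for k in range(1, 6):
After iteration 1: k = 1, result = 1
After iteration 2: k = 2, result = 1
After iteration 3: k = 3, result = 3
After iteration 4: k = 4, result = 3
After iteration 5: k = 5, result = 15
Loop ends.

Final answer: 15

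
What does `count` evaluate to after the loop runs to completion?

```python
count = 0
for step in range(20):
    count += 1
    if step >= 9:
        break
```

Let's trace through this code step by step.

Initialize: count = 0
Entering loop: for step in range(20):
After iteration 1: step = 0, count = 1
After iteration 2: step = 1, count = 2
After iteration 3: step = 2, count = 3
After iteration 4: step = 3, count = 4
After iteration 5: step = 4, count = 5
After iteration 6: step = 5, count = 6
After iteration 7: step = 6, count = 7
After iteration 8: step = 7, count = 8
After iteration 9: step = 8, count = 9
After iteration 10: step = 9, count = 10
Loop ends.

Final answer: 10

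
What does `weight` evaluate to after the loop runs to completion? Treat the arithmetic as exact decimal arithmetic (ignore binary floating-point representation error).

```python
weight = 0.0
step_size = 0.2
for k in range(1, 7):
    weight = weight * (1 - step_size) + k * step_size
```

Let's trace through this code step by step.

Initialize: weight = 0.0
Initialize: step_size = 0.2
Entering loop: for k in range(1, 7):
After iteration 1: k = 1, weight = 0.2
After iteration 2: k = 2, weight = 0.56
After iteration 3: k = 3, weight = 1.048
After iteration 4: k = 4, weight = 1.6384
After iteration 5: k = 5, weight = 2.31072
After iteration 6: k = 6, weight = 3.048576
Loop ends.

Final answer: 3.048576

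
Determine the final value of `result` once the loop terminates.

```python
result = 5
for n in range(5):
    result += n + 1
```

Let's trace through this code step by step.

Initialize: result = 5
Entering loop: for n in range(5):
After iteration 1: n = 0, result = 6
After iteration 2: n = 1, result = 8
After iteration 3: n = 2, result = 11
After iteration 4: n = 3, result = 15
After iteration 5: n = 4, result = 20
Loop ends.

Final answer: 20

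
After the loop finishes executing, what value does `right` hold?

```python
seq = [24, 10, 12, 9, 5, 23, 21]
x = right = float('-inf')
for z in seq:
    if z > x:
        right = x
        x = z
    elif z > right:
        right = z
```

Let's trace through this code step by step.

Initialize: seq = [24, 10, 12, 9, 5, 23, 21]
Initialize: x = -inf
Initialize: right = -inf
Entering loop: for z in seq:
After iteration 1: z = 24, x = 24, right = -inf
After iteration 2: z = 10, x = 24, right = 10
After iteration 3: z = 12, x = 24, right = 12
After iteration 4: z = 9, x = 24, right = 12
After iteration 5: z = 5, x = 24, right = 12
After iteration 6: z = 23, x = 24, right = 23
After iteration 7: z = 21, x = 24, right = 23
Loop ends.

Final answer: 23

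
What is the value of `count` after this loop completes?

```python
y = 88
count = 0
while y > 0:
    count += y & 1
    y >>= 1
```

Let's trace through this code step by step.

Initialize: y = 88
Initialize: count = 0
Entering loop: while y > 0:
After iteration 1: y = 44, count = 0
After iteration 2: y = 22, count = 0
After iteration 3: y = 11, count = 0
After iteration 4: y = 5, count = 1
After iteration 5: y = 2, count = 2
After iteration 6: y = 1, count = 2
After iteration 7: y = 0, count = 3
Loop ends.

Final answer: 3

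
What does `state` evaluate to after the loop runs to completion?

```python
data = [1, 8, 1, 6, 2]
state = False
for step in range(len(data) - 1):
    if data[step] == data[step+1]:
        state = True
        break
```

Let's trace through this code step by step.

Initialize: data = [1, 8, 1, 6, 2]
Initialize: state = False
Entering loop: for step in range(len(data) - 1):
After iteration 1: step = 0, state = False
After iteration 2: step = 1, state = False
After iteration 3: step = 2, state = False
After iteration 4: step = 3, state = False
Loop ends.

Final answer: False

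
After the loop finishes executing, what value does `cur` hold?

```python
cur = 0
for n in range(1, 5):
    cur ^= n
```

Let's trace through this code step by step.

Initialize: cur = 0
Entering loop: for n in range(1, 5):
After iteration 1: n = 1, cur = 1
After iteration 2: n = 2, cur = 3
After iteration 3: n = 3, cur = 0
After iteration 4: n = 4, cur = 4
Loop ends.

Final answer: 4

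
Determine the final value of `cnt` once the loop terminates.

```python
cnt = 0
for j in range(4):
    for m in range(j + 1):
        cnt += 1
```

Let's trace through this code step by step.

Initialize: cnt = 0
Entering loop: for j in range(4):
After iteration 1: j = 0, cnt = 1, m = 0
After iteration 2: j = 1, cnt = 3, m = 1
After iteration 3: j = 2, cnt = 6, m = 2
After iteration 4: j = 3, cnt = 10, m = 3
Loop ends.

Final answer: 10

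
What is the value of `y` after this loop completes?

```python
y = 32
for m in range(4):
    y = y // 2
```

Let's trace through this code step by step.

Initialize: y = 32
Entering loop: for m in range(4):
After iteration 1: m = 0, y = 16
After iteration 2: m = 1, y = 8
After iteration 3: m = 2, y = 4
After iteration 4: m = 3, y = 2
Loop ends.

Final answer: 2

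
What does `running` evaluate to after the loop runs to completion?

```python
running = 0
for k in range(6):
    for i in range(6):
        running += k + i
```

Let's trace through this code step by step.

Initialize: running = 0
Entering loop: for k in range(6):
After iteration 1: k = 0, running = 15
After iteration 2: k = 1, running = 36
After iteration 3: k = 2, running = 63
After iteration 4: k = 3, running = 96
After iteration 5: k = 4, running = 135
After iteration 6: k = 5, running = 180
Loop ends.

Final answer: 180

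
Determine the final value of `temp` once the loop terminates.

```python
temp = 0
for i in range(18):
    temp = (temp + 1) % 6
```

Let's trace through this code step by step.

Initialize: temp = 0
Entering loop: for i in range(18):
After iteration 1: i = 0, temp = 1
After iteration 2: i = 1, temp = 2
After iteration 3: i = 2, temp = 3
After iteration 4: i = 3, temp = 4
After iteration 5: i = 4, temp = 5
After iteration 6: i = 5, temp = 0
After iteration 7: i = 6, temp = 1
After iteration 8: i = 7, temp = 2
After iteration 9: i = 8, temp = 3
After iteration 10: i = 9, temp = 4
After iteration 11: i = 10, temp = 5
After iteration 12: i = 11, temp = 0
After iteration 13: i = 12, temp = 1
After iteration 14: i = 13, temp = 2
After iteration 15: i = 14, temp = 3
After iteration 16: i = 15, temp = 4
After iteration 17: i = 16, temp = 5
After iteration 18: i = 17, temp = 0
Loop ends.

Final answer: 0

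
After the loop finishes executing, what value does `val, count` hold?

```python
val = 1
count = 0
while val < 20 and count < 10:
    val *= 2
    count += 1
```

Let's trace through this code step by step.

Initialize: val = 1
Initialize: count = 0
Entering loop: while val < 20 and count < 10:
After iteration 1: val = 2, count = 1
After iteration 2: val = 4, count = 2
After iteration 3: val = 8, count = 3
After iteration 4: val = 16, count = 4
After iteration 5: val = 32, count = 5
Loop ends.

Final answer: 32, 5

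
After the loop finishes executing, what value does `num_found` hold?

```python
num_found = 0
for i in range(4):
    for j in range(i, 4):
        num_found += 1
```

Let's trace through this code step by step.

Initialize: num_found = 0
Entering loop: for i in range(4):
After iteration 1: i = 0, num_found = 4
After iteration 2: i = 1, num_found = 7
After iteration 3: i = 2, num_found = 9
After iteration 4: i = 3, num_found = 10
Loop ends.

Final answer: 10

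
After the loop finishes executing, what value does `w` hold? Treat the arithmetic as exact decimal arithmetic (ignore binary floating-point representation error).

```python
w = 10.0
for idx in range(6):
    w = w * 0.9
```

Let's trace through this code step by step.

Initialize: w = 10.0
Entering loop: for idx in range(6):
After iteration 1: idx = 0, w = 9.0
After iteration 2: idx = 1, w = 8.1
After iteration 3: idx = 2, w = 7.29
After iteration 4: idx = 3, w = 6.561
After iteration 5: idx = 4, w = 5.9049
After iteration 6: idx = 5, w = 5.31441
Loop ends.

Final answer: 5.31441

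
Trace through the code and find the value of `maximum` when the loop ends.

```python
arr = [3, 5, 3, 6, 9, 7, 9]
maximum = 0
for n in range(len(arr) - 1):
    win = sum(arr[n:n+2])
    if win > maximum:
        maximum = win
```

Let's trace through this code step by step.

Initialize: arr = [3, 5, 3, 6, 9, 7, 9]
Initialize: maximum = 0
Entering loop: for n in range(len(arr) - 1):
After iteration 1: n = 0, maximum = 8, win = 8
After iteration 2: n = 1, maximum = 8, win = 8
After iteration 3: n = 2, maximum = 9, win = 9
After iteration 4: n = 3, maximum = 15, win = 15
After iteration 5: n = 4, maximum = 16, win = 16
After iteration 6: n = 5, maximum = 16, win = 16
Loop ends.

Final answer: 16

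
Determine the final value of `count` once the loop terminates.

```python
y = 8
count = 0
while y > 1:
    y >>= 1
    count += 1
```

Let's trace through this code step by step.

Initialize: y = 8
Initialize: count = 0
Entering loop: while y > 1:
After iteration 1: y = 4, count = 1
After iteration 2: y = 2, count = 2
After iteration 3: y = 1, count = 3
Loop ends.

Final answer: 3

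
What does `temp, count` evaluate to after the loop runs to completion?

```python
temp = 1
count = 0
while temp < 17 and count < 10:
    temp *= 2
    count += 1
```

Let's trace through this code step by step.

Initialize: temp = 1
Initialize: count = 0
Entering loop: while temp < 17 and count < 10:
After iteration 1: temp = 2, count = 1
After iteration 2: temp = 4, count = 2
After iteration 3: temp = 8, count = 3
After iteration 4: temp = 16, count = 4
After iteration 5: temp = 32, count = 5
Loop ends.

Final answer: 32, 5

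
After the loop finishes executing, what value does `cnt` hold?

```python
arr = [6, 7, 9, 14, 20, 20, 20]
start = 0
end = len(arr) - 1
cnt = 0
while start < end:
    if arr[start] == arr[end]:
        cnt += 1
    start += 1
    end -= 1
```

Let's trace through this code step by step.

Initialize: arr = [6, 7, 9, 14, 20, 20, 20]
Initialize: start = 0
Initialize: end = 6
Initialize: cnt = 0
Entering loop: while start < end:
After iteration 1: start = 1, end = 5, cnt = 0
After iteration 2: start = 2, end = 4, cnt = 0
After iteration 3: start = 3, end = 3, cnt = 0
Loop ends.

Final answer: 0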